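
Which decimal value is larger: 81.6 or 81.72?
81.72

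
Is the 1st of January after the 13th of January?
No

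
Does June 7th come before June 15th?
Yes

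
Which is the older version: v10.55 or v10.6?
v10.6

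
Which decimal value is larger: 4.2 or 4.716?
4.716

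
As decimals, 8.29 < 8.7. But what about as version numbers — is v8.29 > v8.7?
True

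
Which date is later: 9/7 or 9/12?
9/12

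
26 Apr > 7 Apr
True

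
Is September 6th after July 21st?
Yes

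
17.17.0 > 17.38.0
False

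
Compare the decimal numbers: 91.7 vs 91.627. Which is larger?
91.7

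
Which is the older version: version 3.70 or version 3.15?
version 3.15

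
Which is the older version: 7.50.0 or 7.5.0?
7.5.0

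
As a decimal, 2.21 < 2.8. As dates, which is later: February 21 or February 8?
February 21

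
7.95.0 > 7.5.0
True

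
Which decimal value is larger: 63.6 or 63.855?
63.855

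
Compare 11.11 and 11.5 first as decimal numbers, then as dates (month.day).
As decimals: 11.11 < 11.5. As dates: 11/11 is later than 11/5 (day 11 > day 5).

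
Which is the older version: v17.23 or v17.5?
v17.5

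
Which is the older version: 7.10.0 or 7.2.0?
7.2.0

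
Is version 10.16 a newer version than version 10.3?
Yes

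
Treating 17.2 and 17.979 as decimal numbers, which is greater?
17.979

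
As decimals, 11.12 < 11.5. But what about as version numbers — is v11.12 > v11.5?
True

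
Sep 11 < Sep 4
False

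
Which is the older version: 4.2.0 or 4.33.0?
4.2.0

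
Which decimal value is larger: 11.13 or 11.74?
11.74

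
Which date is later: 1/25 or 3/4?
3/4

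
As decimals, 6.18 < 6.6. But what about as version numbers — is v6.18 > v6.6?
True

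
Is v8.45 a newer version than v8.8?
Yes. Version numbers are compared segment by segment as integers, not as decimals: minor version 45 > 8, so v8.45 > v8.8 (even though the decimal 8.45 < 8.8).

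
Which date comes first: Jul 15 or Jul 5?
Jul 5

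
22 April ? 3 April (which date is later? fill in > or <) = >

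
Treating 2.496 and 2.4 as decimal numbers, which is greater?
2.496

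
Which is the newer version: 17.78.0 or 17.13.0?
17.78.0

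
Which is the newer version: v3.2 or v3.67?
v3.67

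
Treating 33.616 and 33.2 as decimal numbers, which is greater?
33.616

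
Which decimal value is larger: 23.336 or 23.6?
23.6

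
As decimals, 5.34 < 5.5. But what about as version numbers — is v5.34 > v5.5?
True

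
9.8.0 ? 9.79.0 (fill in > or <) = <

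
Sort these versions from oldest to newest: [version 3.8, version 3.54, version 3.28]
[version 3.8, version 3.28, version 3.54]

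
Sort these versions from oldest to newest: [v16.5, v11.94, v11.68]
[v11.68, v11.94, v16.5]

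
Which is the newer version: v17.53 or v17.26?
v17.53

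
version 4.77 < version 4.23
False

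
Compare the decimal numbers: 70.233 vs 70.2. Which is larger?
70.233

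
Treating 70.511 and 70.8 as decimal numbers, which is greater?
70.8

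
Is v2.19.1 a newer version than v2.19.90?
No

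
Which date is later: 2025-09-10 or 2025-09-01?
2025-09-10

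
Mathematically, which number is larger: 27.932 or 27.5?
27.932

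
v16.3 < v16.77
True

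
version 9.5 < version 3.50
False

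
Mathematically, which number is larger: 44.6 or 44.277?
44.6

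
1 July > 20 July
False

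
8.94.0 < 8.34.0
False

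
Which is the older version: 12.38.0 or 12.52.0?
12.38.0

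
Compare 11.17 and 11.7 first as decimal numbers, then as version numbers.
As decimals: 11.17 < 11.7. As versions: v11.17 > v11.7 (minor version 17 > 7).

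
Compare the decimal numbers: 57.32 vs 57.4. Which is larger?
57.4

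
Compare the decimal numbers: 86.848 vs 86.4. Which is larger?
86.848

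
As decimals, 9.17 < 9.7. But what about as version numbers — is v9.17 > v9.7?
True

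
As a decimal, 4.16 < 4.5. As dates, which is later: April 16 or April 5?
April 16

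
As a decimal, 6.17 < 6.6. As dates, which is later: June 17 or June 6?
June 17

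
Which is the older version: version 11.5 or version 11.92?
version 11.5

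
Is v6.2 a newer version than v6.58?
No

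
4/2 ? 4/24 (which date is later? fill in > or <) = <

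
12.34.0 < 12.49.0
True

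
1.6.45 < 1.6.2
False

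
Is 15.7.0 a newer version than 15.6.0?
Yes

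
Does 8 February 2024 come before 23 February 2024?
Yes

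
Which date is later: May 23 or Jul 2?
Jul 2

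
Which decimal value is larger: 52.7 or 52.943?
52.943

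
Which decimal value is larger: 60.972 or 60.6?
60.972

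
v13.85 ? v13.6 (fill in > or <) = >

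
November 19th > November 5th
True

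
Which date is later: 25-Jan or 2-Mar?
2-Mar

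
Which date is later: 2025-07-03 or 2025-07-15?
2025-07-15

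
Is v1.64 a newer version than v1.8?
Yes. Version numbers are compared segment by segment as integers, not as decimals: minor version 64 > 8, so v1.64 > v1.8 (even though the decimal 1.64 < 1.8).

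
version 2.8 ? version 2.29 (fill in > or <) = <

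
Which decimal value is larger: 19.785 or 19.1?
19.785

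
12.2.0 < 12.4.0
True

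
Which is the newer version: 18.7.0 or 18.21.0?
18.21.0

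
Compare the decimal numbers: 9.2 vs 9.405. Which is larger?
9.405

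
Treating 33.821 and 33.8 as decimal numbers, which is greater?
33.821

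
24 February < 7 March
True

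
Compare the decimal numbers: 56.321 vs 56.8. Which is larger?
56.8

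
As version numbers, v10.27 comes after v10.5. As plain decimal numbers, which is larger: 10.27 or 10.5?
10.5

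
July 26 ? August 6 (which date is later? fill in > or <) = <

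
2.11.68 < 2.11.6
False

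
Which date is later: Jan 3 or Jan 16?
Jan 16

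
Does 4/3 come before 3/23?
No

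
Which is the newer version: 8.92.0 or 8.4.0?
8.92.0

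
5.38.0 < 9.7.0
True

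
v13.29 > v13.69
False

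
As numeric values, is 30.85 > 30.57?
True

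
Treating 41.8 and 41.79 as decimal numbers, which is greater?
41.8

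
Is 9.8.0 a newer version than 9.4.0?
Yes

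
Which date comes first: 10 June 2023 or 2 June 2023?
2 June 2023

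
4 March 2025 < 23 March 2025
True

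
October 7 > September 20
True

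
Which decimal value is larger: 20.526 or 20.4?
20.526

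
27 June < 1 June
False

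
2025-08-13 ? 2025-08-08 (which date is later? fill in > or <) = >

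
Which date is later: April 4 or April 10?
April 10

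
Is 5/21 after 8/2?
No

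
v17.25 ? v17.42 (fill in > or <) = <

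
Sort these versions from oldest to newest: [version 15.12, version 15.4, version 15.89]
[version 15.4, version 15.12, version 15.89]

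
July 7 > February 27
True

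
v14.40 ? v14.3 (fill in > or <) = >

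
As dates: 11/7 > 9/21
True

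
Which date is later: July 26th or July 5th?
July 26th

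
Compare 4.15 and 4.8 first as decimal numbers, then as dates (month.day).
As decimals: 4.15 < 4.8. As dates: 4/15 is later than 4/8 (day 15 > day 8).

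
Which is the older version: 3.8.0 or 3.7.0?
3.7.0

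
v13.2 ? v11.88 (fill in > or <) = >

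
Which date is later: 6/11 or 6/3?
6/11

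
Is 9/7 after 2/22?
Yes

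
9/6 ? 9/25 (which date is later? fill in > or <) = <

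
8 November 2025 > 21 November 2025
False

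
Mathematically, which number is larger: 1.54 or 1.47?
1.54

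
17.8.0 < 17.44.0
True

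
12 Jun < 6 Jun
False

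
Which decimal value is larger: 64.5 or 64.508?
64.508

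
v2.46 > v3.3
False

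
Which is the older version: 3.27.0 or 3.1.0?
3.1.0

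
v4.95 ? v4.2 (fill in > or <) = >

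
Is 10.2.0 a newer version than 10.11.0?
No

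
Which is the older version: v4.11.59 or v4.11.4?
v4.11.4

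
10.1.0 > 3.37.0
True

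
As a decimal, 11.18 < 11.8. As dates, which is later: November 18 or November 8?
November 18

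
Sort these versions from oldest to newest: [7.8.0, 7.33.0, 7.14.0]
[7.8.0, 7.14.0, 7.33.0]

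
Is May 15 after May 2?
Yes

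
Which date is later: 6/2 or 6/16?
6/16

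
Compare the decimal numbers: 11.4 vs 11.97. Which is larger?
11.97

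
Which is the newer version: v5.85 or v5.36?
v5.85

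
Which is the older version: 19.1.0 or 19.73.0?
19.1.0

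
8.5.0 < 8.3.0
False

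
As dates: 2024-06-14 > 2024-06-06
True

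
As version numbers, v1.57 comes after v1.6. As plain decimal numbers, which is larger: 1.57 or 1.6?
1.6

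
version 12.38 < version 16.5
True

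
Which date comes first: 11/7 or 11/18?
11/7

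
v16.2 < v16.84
True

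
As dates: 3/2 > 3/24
False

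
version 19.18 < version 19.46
True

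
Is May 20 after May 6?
Yes. Day 20 comes after day 6 in May — this is a date comparison, not a decimal one (the decimal 5.20 would be smaller than 5.6).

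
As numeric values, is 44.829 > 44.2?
True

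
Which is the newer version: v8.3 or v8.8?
v8.8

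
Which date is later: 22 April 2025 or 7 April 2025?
22 April 2025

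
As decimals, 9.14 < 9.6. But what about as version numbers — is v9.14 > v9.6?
True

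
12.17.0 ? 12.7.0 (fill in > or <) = >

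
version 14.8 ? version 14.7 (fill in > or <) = >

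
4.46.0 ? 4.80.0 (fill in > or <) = <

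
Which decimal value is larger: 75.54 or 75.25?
75.54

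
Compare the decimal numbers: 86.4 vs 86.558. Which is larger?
86.558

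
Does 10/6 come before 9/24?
No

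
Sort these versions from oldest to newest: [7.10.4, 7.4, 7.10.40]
[7.4, 7.10.4, 7.10.40]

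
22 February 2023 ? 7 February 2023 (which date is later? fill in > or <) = >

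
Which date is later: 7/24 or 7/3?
7/24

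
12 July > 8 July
True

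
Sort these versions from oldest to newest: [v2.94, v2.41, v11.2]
[v2.41, v2.94, v11.2]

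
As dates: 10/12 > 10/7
True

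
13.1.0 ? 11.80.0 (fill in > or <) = >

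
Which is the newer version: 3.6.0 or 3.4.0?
3.6.0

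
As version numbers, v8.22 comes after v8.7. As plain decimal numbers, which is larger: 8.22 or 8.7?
8.7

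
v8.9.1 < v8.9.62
True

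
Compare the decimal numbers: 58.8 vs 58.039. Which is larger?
58.8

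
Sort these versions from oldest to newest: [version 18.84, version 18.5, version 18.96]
[version 18.5, version 18.84, version 18.96]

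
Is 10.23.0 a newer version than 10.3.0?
Yes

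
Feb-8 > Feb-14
False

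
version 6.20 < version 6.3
False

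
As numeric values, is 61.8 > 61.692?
True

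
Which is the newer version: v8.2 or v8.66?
v8.66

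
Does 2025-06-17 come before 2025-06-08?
No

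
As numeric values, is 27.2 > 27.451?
False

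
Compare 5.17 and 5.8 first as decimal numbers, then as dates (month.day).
As decimals: 5.17 < 5.8. As dates: 5/17 is later than 5/8 (day 17 > day 8).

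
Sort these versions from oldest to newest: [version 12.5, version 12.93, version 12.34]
[version 12.5, version 12.34, version 12.93]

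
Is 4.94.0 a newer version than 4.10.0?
Yes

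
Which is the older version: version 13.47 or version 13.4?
version 13.4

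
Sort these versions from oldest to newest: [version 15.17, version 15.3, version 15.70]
[version 15.3, version 15.17, version 15.70]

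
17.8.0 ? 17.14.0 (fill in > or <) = <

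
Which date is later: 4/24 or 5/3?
5/3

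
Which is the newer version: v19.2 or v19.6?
v19.6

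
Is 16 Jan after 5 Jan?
Yes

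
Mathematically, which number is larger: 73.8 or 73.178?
73.8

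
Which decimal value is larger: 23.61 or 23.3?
23.61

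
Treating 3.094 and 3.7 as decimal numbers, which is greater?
3.7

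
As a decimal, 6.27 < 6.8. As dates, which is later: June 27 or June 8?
June 27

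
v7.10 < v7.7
False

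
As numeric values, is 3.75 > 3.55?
True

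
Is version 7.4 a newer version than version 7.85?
No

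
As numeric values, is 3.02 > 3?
True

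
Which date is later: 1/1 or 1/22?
1/22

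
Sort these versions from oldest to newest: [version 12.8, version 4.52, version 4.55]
[version 4.52, version 4.55, version 12.8]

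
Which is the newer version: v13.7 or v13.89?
v13.89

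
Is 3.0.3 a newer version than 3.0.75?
No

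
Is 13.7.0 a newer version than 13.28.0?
No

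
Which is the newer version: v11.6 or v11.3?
v11.6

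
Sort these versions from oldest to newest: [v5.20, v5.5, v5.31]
[v5.5, v5.20, v5.31]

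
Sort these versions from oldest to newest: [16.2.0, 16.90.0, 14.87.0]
[14.87.0, 16.2.0, 16.90.0]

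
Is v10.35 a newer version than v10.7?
Yes. Version numbers are compared segment by segment as integers, not as decimals: minor version 35 > 7, so v10.35 > v10.7 (even though the decimal 10.35 < 10.7).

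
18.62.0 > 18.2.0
True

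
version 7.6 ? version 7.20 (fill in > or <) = <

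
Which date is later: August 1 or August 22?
August 22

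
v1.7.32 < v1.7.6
False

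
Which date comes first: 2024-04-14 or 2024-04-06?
2024-04-06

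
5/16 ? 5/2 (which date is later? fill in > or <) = >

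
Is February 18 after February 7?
Yes. Day 18 comes after day 7 in February — this is a date comparison, not a decimal one (the decimal 2.18 would be smaller than 2.7).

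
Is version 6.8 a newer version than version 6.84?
No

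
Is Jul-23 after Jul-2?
Yes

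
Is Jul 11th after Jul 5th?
Yes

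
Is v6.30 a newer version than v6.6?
Yes. Version numbers are compared segment by segment as integers, not as decimals: minor version 30 > 6, so v6.30 > v6.6 (even though the decimal 6.30 < 6.6).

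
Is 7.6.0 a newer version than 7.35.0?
No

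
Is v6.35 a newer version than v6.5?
Yes. Version numbers are compared segment by segment as integers, not as decimals: minor version 35 > 5, so v6.35 > v6.5 (even though the decimal 6.35 < 6.5).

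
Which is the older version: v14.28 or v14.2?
v14.2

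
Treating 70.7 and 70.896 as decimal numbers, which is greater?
70.896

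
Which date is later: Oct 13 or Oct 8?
Oct 13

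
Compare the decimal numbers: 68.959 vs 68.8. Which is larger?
68.959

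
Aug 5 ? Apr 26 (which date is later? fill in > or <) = >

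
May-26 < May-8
False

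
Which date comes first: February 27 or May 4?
February 27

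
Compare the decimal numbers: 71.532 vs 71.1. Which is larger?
71.532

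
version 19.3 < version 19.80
True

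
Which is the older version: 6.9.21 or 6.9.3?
6.9.3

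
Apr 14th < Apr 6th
False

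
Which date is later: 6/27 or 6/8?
6/27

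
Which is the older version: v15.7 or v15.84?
v15.7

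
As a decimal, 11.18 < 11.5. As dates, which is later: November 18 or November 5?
November 18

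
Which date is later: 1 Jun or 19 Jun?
19 Jun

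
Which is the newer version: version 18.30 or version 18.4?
version 18.30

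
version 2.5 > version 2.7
False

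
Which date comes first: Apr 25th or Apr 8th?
Apr 8th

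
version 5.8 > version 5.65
False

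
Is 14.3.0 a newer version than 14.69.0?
No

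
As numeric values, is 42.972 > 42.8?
True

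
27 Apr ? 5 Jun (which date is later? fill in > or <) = <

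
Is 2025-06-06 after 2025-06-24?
No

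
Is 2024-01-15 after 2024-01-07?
Yes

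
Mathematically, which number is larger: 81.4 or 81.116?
81.4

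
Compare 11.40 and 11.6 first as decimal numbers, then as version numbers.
As decimals: 11.40 < 11.6. As versions: v11.40 > v11.6 (minor version 40 > 6).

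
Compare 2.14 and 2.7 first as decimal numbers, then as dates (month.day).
As decimals: 2.14 < 2.7. As dates: 2/14 is later than 2/7 (day 14 > day 7).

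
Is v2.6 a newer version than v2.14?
No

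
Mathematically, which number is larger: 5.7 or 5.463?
5.7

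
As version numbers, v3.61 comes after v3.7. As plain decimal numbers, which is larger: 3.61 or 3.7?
3.7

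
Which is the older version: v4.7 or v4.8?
v4.7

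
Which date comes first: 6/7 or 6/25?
6/7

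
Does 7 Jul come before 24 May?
No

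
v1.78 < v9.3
True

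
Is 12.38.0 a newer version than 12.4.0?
Yes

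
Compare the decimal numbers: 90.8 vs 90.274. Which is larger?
90.8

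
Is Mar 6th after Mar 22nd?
No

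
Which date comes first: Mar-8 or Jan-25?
Jan-25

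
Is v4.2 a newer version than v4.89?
No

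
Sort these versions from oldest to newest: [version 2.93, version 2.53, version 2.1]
[version 2.1, version 2.53, version 2.93]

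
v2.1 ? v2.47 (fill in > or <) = <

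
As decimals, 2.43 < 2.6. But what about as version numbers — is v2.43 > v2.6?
True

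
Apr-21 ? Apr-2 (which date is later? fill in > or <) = >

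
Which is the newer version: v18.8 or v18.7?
v18.8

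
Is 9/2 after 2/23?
Yes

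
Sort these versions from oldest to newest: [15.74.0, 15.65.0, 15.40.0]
[15.40.0, 15.65.0, 15.74.0]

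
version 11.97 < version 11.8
False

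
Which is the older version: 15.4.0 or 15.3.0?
15.3.0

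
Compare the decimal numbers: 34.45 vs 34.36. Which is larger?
34.45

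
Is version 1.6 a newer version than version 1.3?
Yes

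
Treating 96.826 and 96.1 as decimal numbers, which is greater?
96.826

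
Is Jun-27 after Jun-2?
Yes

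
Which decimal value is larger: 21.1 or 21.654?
21.654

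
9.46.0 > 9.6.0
True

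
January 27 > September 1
False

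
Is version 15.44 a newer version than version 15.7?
Yes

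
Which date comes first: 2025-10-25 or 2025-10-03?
2025-10-03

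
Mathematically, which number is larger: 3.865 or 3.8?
3.865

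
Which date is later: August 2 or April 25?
August 2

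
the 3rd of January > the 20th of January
False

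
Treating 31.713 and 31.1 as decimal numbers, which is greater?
31.713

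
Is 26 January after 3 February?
No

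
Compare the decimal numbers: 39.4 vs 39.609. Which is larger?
39.609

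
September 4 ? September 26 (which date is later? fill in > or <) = <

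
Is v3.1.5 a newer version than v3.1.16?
No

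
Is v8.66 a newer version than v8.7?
Yes. Version numbers are compared segment by segment as integers, not as decimals: minor version 66 > 7, so v8.66 > v8.7 (even though the decimal 8.66 < 8.7).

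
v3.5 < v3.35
True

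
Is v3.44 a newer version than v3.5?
Yes. Version numbers are compared segment by segment as integers, not as decimals: minor version 44 > 5, so v3.44 > v3.5 (even though the decimal 3.44 < 3.5).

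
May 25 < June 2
True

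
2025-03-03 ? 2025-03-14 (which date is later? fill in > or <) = <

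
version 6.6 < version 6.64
True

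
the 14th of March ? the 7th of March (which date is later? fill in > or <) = >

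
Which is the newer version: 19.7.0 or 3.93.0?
19.7.0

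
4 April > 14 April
False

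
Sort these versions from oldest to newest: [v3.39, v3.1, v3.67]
[v3.1, v3.39, v3.67]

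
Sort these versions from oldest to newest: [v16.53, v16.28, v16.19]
[v16.19, v16.28, v16.53]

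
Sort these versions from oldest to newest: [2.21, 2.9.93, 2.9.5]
[2.9.5, 2.9.93, 2.21]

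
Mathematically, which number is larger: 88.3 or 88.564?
88.564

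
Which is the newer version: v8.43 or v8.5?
v8.43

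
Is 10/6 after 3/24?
Yes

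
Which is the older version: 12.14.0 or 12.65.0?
12.14.0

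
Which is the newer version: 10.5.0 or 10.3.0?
10.5.0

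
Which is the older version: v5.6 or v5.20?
v5.6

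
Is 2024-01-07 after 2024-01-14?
No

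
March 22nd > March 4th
True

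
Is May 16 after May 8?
Yes. Day 16 comes after day 8 in May — this is a date comparison, not a decimal one (the decimal 5.16 would be smaller than 5.8).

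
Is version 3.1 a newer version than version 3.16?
No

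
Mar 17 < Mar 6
False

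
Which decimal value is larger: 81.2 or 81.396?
81.396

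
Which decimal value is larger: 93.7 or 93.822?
93.822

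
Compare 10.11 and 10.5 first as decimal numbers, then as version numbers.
As decimals: 10.11 < 10.5. As versions: v10.11 > v10.5 (minor version 11 > 5).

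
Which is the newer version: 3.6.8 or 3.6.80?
3.6.80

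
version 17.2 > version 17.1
True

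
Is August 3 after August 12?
No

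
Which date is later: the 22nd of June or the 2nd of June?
the 22nd of June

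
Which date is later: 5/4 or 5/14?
5/14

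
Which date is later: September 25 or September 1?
September 25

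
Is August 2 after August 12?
No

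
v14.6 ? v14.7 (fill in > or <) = <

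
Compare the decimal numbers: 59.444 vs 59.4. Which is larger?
59.444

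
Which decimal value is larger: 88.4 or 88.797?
88.797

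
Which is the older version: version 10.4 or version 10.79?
version 10.4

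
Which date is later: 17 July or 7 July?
17 July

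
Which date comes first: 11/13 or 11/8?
11/8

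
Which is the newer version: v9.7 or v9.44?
v9.44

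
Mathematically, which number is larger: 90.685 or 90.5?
90.685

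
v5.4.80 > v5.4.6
True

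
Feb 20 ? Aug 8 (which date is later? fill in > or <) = <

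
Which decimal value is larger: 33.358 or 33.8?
33.8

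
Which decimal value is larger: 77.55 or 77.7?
77.7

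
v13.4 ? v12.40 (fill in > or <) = >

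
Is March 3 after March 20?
No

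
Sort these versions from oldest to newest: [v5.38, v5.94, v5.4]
[v5.4, v5.38, v5.94]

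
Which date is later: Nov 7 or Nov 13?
Nov 13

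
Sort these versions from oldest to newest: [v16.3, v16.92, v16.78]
[v16.3, v16.78, v16.92]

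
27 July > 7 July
True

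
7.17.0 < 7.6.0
False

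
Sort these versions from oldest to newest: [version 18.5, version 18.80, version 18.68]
[version 18.5, version 18.68, version 18.80]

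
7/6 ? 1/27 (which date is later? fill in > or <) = >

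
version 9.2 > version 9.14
False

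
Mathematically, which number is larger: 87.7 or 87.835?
87.835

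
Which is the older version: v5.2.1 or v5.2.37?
v5.2.1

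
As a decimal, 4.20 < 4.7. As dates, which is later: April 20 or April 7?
April 20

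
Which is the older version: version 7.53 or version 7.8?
version 7.8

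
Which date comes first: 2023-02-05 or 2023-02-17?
2023-02-05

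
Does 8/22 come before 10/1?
Yes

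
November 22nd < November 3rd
False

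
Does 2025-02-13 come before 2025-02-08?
No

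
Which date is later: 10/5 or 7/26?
10/5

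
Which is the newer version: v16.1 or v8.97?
v16.1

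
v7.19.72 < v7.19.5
False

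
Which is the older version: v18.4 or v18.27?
v18.4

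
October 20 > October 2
True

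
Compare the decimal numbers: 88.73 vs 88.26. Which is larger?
88.73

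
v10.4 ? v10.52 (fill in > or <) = <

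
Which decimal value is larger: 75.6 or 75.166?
75.6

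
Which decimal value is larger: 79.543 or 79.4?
79.543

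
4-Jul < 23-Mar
False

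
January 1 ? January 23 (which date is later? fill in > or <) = <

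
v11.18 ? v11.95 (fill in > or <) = <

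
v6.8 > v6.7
True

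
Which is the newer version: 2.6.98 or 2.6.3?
2.6.98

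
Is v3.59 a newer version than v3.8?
Yes. Version numbers are compared segment by segment as integers, not as decimals: minor version 59 > 8, so v3.59 > v3.8 (even though the decimal 3.59 < 3.8).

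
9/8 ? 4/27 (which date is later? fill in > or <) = >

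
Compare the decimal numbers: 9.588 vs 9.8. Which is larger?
9.8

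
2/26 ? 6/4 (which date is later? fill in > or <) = <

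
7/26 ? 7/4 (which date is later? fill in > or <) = >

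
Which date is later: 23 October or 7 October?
23 October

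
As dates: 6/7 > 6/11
False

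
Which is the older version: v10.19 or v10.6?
v10.6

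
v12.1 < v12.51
True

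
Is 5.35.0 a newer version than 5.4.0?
Yes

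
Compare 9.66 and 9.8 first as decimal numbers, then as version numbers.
As decimals: 9.66 < 9.8. As versions: v9.66 > v9.8 (minor version 66 > 8).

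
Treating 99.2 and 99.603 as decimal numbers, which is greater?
99.603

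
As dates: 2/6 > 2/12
False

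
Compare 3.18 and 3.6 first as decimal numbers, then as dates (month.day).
As decimals: 3.18 < 3.6. As dates: 3/18 is later than 3/6 (day 18 > day 6).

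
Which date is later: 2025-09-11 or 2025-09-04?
2025-09-11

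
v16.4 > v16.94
False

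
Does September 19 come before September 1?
No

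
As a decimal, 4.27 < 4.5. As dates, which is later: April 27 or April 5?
April 27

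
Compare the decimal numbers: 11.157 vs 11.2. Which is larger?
11.2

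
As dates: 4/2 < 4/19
True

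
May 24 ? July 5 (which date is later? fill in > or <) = <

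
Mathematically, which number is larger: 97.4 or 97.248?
97.4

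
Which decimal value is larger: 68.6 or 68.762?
68.762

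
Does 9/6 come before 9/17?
Yes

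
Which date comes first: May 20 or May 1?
May 1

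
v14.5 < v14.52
True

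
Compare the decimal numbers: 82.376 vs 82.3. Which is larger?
82.376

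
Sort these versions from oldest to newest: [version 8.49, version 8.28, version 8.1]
[version 8.1, version 8.28, version 8.49]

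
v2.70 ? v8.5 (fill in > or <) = <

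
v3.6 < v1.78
False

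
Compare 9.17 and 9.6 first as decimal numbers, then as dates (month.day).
As decimals: 9.17 < 9.6. As dates: 9/17 is later than 9/6 (day 17 > day 6).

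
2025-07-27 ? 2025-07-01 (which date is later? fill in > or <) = >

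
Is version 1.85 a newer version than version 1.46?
Yes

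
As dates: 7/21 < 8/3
True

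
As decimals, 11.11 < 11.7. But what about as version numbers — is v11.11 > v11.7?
True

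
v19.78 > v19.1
True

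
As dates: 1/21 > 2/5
False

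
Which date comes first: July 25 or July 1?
July 1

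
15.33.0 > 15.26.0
True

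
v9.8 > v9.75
False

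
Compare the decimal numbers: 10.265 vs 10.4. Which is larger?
10.4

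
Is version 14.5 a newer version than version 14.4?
Yes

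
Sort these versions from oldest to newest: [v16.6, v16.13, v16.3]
[v16.3, v16.6, v16.13]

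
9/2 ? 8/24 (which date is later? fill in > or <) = >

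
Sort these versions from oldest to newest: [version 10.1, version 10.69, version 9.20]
[version 9.20, version 10.1, version 10.69]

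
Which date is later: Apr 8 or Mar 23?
Apr 8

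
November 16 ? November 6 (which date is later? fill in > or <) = >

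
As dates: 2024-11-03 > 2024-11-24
False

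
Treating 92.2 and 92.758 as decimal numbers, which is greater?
92.758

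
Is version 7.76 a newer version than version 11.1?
No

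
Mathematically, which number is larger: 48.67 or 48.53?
48.67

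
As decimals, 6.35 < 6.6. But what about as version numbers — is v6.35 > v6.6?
True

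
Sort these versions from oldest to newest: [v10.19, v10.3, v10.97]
[v10.3, v10.19, v10.97]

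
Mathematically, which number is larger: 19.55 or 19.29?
19.55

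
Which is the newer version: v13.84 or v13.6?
v13.84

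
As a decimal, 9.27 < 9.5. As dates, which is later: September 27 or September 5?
September 27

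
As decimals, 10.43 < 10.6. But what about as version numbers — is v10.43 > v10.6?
True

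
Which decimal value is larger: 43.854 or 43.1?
43.854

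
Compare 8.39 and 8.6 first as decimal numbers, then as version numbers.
As decimals: 8.39 < 8.6. As versions: v8.39 > v8.6 (minor version 39 > 6).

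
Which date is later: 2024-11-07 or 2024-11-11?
2024-11-11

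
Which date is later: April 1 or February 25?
April 1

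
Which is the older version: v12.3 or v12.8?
v12.3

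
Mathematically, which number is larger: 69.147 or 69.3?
69.3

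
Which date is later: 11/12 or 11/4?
11/12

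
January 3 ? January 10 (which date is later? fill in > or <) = <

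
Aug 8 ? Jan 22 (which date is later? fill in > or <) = >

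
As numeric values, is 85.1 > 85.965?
False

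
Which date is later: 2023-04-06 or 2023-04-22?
2023-04-22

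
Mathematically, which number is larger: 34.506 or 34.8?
34.8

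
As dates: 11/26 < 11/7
False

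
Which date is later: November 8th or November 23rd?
November 23rd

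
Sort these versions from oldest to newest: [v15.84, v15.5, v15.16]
[v15.5, v15.16, v15.84]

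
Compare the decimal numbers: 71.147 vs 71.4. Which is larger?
71.4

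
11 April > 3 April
True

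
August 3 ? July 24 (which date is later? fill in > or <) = >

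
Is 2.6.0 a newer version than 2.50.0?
No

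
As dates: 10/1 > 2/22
True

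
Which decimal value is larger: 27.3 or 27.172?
27.3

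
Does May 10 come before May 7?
No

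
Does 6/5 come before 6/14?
Yes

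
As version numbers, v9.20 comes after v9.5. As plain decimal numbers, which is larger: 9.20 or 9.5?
9.5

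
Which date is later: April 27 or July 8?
July 8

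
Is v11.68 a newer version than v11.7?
Yes. Version numbers are compared segment by segment as integers, not as decimals: minor version 68 > 7, so v11.68 > v11.7 (even though the decimal 11.68 < 11.7).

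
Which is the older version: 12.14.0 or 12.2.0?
12.2.0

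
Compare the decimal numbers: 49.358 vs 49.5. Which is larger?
49.5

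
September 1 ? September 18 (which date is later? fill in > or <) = <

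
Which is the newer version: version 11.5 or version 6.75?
version 11.5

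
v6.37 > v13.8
False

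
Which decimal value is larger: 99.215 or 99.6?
99.6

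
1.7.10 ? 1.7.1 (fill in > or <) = >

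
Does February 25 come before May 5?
Yes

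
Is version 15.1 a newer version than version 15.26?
No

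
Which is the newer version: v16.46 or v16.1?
v16.46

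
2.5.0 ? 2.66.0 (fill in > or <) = <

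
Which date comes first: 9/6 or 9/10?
9/6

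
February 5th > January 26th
True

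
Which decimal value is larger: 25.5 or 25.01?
25.5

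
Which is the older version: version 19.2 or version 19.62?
version 19.2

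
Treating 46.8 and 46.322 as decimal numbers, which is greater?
46.8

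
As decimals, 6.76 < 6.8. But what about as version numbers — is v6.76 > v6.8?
True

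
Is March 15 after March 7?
Yes. Day 15 comes after day 7 in March — this is a date comparison, not a decimal one (the decimal 3.15 would be smaller than 3.7).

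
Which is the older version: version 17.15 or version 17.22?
version 17.15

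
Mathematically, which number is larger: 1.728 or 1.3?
1.728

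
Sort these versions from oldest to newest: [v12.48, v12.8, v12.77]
[v12.8, v12.48, v12.77]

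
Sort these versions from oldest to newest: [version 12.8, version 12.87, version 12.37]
[version 12.8, version 12.37, version 12.87]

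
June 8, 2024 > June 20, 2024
False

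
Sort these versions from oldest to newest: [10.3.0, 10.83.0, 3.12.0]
[3.12.0, 10.3.0, 10.83.0]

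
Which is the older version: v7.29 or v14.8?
v7.29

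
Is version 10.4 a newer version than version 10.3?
Yes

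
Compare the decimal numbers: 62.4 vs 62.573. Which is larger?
62.573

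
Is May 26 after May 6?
Yes. Day 26 comes after day 6 in May — this is a date comparison, not a decimal one (the decimal 5.26 would be smaller than 5.6).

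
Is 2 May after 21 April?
Yes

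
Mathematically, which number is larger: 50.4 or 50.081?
50.4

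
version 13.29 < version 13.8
False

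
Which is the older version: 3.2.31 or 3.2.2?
3.2.2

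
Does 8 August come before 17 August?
Yes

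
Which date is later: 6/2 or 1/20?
6/2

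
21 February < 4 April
True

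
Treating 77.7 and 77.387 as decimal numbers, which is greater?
77.7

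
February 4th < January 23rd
False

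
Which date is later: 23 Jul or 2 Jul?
23 Jul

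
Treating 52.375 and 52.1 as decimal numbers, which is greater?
52.375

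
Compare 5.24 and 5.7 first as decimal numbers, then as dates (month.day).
As decimals: 5.24 < 5.7. As dates: 5/24 is later than 5/7 (day 24 > day 7).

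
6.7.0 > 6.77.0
False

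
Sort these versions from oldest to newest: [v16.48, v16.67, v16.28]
[v16.28, v16.48, v16.67]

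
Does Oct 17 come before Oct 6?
No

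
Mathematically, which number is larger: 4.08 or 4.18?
4.18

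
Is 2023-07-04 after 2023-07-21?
No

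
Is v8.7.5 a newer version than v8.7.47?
No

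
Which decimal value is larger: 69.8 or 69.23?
69.8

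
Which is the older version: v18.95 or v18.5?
v18.5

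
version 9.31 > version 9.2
True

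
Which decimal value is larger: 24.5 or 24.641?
24.641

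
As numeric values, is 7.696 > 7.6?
True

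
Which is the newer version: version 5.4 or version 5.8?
version 5.8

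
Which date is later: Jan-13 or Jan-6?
Jan-13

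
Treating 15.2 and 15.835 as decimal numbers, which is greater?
15.835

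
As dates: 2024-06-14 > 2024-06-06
True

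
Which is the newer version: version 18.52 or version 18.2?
version 18.52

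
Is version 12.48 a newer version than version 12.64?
No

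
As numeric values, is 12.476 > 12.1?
True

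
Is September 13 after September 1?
Yes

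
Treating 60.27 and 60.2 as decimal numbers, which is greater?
60.27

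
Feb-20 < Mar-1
True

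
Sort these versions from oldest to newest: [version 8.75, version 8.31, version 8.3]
[version 8.3, version 8.31, version 8.75]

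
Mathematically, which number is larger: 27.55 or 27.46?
27.55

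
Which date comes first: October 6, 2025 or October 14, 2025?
October 6, 2025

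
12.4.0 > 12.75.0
False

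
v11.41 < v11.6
False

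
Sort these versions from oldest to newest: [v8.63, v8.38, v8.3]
[v8.3, v8.38, v8.63]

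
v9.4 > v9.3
True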